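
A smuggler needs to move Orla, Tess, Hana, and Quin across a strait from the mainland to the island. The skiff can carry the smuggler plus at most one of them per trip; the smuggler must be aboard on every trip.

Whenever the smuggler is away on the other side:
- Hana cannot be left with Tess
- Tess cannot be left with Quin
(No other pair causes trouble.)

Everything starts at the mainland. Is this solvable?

1. Smuggler goes to the island with Tess.  [the mainland: Hana, Orla, Quin | the island: Tess]
2. Smuggler goes back to the mainland alone.  [the mainland: Hana, Orla, Quin | the island: Tess]
3. Smuggler goes to the island with Orla.  [the mainland: Hana, Quin | the island: Orla, Tess]
4. Smuggler goes back to the mainland alone.  [the mainland: Hana, Quin | the island: Orla, Tess]
5. Smuggler goes to the island with Hana.  [the mainland: Quin | the island: Hana, Orla, Tess]
6. Smuggler goes back to the mainland with Tess.  [the mainland: Quin, Tess | the island: Hana, Orla]
7. Smuggler goes to the island with Quin.  [the mainland: Tess | the island: Hana, Orla, Quin]
8. Smuggler goes back to the mainland alone.  [the mainland: Tess | the island: Hana, Orla, Quin]
9. Smuggler goes to the island with Tess.  [the mainland: — | the island: Hana, Orla, Quin, Tess]

Yes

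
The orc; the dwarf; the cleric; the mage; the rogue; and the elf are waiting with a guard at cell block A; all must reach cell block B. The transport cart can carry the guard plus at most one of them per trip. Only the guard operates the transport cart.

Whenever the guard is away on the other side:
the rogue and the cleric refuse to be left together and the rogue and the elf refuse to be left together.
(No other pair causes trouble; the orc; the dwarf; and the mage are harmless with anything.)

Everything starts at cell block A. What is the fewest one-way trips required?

13

Counting alone: the guard can take at most 1 across per trip to cell block B, so moving all 6 needs at least 6 loaded trips out, with a return between consecutive ones — at least 11 crossings.
The safety rule pushes this higher. Following every safe sequence of crossings, the most of the 6 that can be at cell block B as the transport cart arrives there on crossing 11 is 5 — never all 6.
So no plan with fewer than 13 crossings exists, and this one achieves 13:
1. Guard goes to cell block B with the rogue.  [cell block A: the cleric, the dwarf, the elf, the mage, the orc | cell block B: the rogue]
2. Guard goes back to cell block A alone.  [cell block A: the cleric, the dwarf, the elf, the mage, the orc | cell block B: the rogue]
3. Guard goes to cell block B with the orc.  [cell block A: the cleric, the dwarf, the elf, the mage | cell block B: the orc, the rogue]
4. Guard goes back to cell block A alone.  [cell block A: the cleric, the dwarf, the elf, the mage | cell block B: the orc, the rogue]
5. Guard goes to cell block B with the dwarf.  [cell block A: the cleric, the elf, the mage | cell block B: the dwarf, the orc, the rogue]
6. Guard goes back to cell block A alone.  [cell block A: the cleric, the elf, the mage | cell block B: the dwarf, the orc, the rogue]
7. Guard goes to cell block B with the cleric.  [cell block A: the elf, the mage | cell block B: the cleric, the dwarf, the orc, the rogue]
8. Guard goes back to cell block A with the rogue.  [cell block A: the elf, the mage, the rogue | cell block B: the cleric, the dwarf, the orc]
9. Guard goes to cell block B with the elf.  [cell block A: the mage, the rogue | cell block B: the cleric, the dwarf, the elf, the orc]
10. Guard goes back to cell block A alone.  [cell block A: the mage, the rogue | cell block B: the cleric, the dwarf, the elf, the orc]
11. Guard goes to cell block B with the mage.  [cell block A: the rogue | cell block B: the cleric, the dwarf, the elf, the mage, the orc]
12. Guard goes back to cell block A alone.  [cell block A: the rogue | cell block B: the cleric, the dwarf, the elf, the mage, the orc]
13. Guard goes to cell block B with the rogue.  [cell block A: — | cell block B: the cleric, the dwarf, the elf, the mage, the orc, the rogue]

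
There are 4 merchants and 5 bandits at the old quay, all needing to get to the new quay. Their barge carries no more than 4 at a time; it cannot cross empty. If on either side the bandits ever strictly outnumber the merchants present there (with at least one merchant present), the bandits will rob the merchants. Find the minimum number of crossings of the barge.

The bandits already outnumber the merchants at the old quay before anyone moves, so the starting position itself is disallowed.

impossible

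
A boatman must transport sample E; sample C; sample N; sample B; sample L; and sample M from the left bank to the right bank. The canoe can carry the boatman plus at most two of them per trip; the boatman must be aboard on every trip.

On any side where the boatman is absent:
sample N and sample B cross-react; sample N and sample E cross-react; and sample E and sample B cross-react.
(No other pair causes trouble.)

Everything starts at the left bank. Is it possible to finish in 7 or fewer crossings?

Counting alone: the boatman can take at most 2 across per trip to the right bank, so moving all 6 needs at least 3 loaded trips out, with a return between consecutive ones — at least 5 crossings.
The safety rule pushes this higher. Following every safe sequence of crossings, the most of the 6 that can be at the right bank as the canoe arrives there on crossings 5, 7 is 4, 5 respectively — never all 6.
So the move cannot be finished within 7 crossings. (The shortest complete plan takes 9:)
1. Boatman goes to the right bank with sample E and sample N.  [the left bank: sample B, sample C, sample L, sample M | the right bank: sample E, sample N]
2. Boatman goes back to the left bank with sample E.  [the left bank: sample B, sample C, sample E, sample L, sample M | the right bank: sample N]
3. Boatman goes to the right bank with sample C and sample E.  [the left bank: sample B, sample L, sample M | the right bank: sample C, sample E, sample N]
4. Boatman goes back to the left bank with sample E.  [the left bank: sample B, sample E, sample L, sample M | the right bank: sample C, sample N]
5. Boatman goes to the right bank with sample E and sample L.  [the left bank: sample B, sample M | the right bank: sample C, sample E, sample L, sample N]
6. Boatman goes back to the left bank with sample E.  [the left bank: sample B, sample E, sample M | the right bank: sample C, sample L, sample N]
7. Boatman goes to the right bank with sample E and sample M.  [the left bank: sample B | the right bank: sample C, sample E, sample L, sample M, sample N]
8. Boatman goes back to the left bank with sample E.  [the left bank: sample B, sample E | the right bank: sample C, sample L, sample M, sample N]
9. Boatman goes to the right bank with sample B and sample E.  [the left bank: — | the right bank: sample B, sample C, sample E, sample L, sample M, sample N]

No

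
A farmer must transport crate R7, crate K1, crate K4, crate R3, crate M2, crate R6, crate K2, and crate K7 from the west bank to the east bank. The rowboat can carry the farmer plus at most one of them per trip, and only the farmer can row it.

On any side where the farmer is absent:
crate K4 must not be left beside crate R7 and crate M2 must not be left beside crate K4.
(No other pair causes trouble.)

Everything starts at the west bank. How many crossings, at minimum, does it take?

17

Counting alone: the farmer can take at most 1 across per trip to the east bank, so moving all 8 needs at least 8 loaded trips out, with a return between consecutive ones — at least 15 crossings.
The safety rule pushes this higher. Following every safe sequence of crossings, the most of the 8 that can be at the east bank as the rowboat arrives there on crossing 15 is 7 — never all 8.
So no plan with fewer than 17 crossings exists, and this one achieves 17:
1. Farmer goes to the east bank with crate K4.
2. Farmer goes back to the west bank alone.
3. Farmer goes to the east bank with crate R7.
4. Farmer goes back to the west bank with crate K4.
5. Farmer goes to the east bank with crate M2.
6. Farmer goes back to the west bank alone.
7. Farmer goes to the east bank with crate K1.
8. Farmer goes back to the west bank alone.
9. Farmer goes to the east bank with crate R3.
10. Farmer goes back to the west bank alone.
11. Farmer goes to the east bank with crate R6.
12. Farmer goes back to the west bank alone.
13. Farmer goes to the east bank with crate K2.
14. Farmer goes back to the west bank alone.
15. Farmer goes to the east bank with crate K7.
16. Farmer goes back to the west bank alone.
17. Farmer goes to the east bank with crate K4.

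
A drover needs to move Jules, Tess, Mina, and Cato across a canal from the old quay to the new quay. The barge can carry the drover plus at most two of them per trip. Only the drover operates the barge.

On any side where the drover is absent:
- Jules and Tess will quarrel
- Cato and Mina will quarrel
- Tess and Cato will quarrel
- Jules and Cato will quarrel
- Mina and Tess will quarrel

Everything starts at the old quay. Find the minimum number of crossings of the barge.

Counting alone: the drover can take at most 2 across per trip to the new quay, so moving all 4 needs at least 2 loaded trips out, with a return between consecutive ones — at least 3 crossings.
The safety rule pushes this higher. Following every safe sequence of crossings, the most of the 4 that can be at the new quay as the barge arrives there on crossing 3 is 3 — never all 4.
So no plan with fewer than 5 crossings exists, and this one achieves 5:
1. Drover goes to the new quay with Cato and Tess.
2. Drover goes back to the old quay with Tess.
3. Drover goes to the new quay with Jules and Mina.
4. Drover goes back to the old quay with Cato.
5. Drover goes to the new quay with Cato and Tess.

5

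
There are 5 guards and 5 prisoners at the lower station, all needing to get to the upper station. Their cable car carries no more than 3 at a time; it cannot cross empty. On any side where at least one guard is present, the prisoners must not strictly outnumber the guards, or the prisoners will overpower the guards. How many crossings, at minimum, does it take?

Counting alone: each trip to the upper station takes at most 3 across and each return brings at least 1 back, so after t trips out (and t−1 returns) at most 3t − (t−1) of the 10 are across; that first reaches 10 at t = 5, so at least 9 crossings are needed.
The safety rule pushes this higher. Following every safe sequence of crossings, the most of the 10 that can be at the upper station as the cable car arrives there on crossing 9 is 9 — never all 10.
So no plan with fewer than 11 crossings exists, and this one achieves 11:
1. 2 prisoners → the upper station.  (the lower station: 5G 3P; the upper station: 0G 2P)
2. 1 prisoner ← the lower station.  (the lower station: 5G 4P; the upper station: 0G 1P)
3. 3 prisoners → the upper station.  (the lower station: 5G 1P; the upper station: 0G 4P)
4. 1 prisoner ← the lower station.  (the lower station: 5G 2P; the upper station: 0G 3P)
5. 3 guards → the upper station.  (the lower station: 2G 2P; the upper station: 3G 3P)
6. 1 guard and 1 prisoner ← the lower station.  (the lower station: 3G 3P; the upper station: 2G 2P)
7. 3 guards → the upper station.  (the lower station: 0G 3P; the upper station: 5G 2P)
8. 1 prisoner ← the lower station.  (the lower station: 0G 4P; the upper station: 5G 1P)
9. 2 prisoners → the upper station.  (the lower station: 0G 2P; the upper station: 5G 3P)
10. 1 prisoner ← the lower station.  (the lower station: 0G 3P; the upper station: 5G 2P)
11. 3 prisoners → the upper station.  (the lower station: 0G 0P; the upper station: 5G 5P)

11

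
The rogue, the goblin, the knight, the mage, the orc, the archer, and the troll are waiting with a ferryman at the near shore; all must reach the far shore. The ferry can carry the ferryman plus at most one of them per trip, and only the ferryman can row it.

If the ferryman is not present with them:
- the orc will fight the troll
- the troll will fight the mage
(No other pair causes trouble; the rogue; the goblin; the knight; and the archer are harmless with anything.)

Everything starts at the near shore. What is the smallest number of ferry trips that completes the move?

15

Counting alone: the ferryman can take at most 1 across per trip to the far shore, so moving all 7 needs at least 7 loaded trips out, with a return between consecutive ones — at least 13 crossings.
The safety rule pushes this higher. Following every safe sequence of crossings, the most of the 7 that can be at the far shore as the ferry arrives there on crossing 13 is 6 — never all 7.
So no plan with fewer than 15 crossings exists, and this one achieves 15:
1. Ferryman goes to the far shore with the troll.
2. Ferryman goes back to the near shore alone.
3. Ferryman goes to the far shore with the rogue.
4. Ferryman goes back to the near shore alone.
5. Ferryman goes to the far shore with the goblin.
6. Ferryman goes back to the near shore alone.
7. Ferryman goes to the far shore with the knight.
8. Ferryman goes back to the near shore alone.
9. Ferryman goes to the far shore with the mage.
10. Ferryman goes back to the near shore with the troll.
11. Ferryman goes to the far shore with the orc.
12. Ferryman goes back to the near shore alone.
13. Ferryman goes to the far shore with the archer.
14. Ferryman goes back to the near shore alone.
15. Ferryman goes to the far shore with the troll.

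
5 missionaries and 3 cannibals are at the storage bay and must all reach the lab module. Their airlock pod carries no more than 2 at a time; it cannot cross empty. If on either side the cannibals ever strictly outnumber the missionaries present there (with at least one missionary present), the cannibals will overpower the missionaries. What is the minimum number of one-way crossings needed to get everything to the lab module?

13

Counting alone: each trip to the lab module takes at most 2 across and each return brings at least 1 back, so after t trips out (and t−1 returns) at most 2t − (t−1) of the 8 are across; that first reaches 8 at t = 7, so at least 13 crossings are needed.
The plan below uses exactly 13 crossings, so it is optimal:
1. 2 cannibals → the lab module.  (the storage bay: 5M 1C; the lab module: 0M 2C)
2. 1 cannibal ← the storage bay.  (the storage bay: 5M 2C; the lab module: 0M 1C)
3. 2 cannibals → the lab module.  (the storage bay: 5M 0C; the lab module: 0M 3C)
4. 1 cannibal ← the storage bay.  (the storage bay: 5M 1C; the lab module: 0M 2C)
5. 2 missionaries → the lab module.  (the storage bay: 3M 1C; the lab module: 2M 2C)
6. 1 cannibal ← the storage bay.  (the storage bay: 3M 2C; the lab module: 2M 1C)
7. 1 missionary and 1 cannibal → the lab module.  (the storage bay: 2M 1C; the lab module: 3M 2C)
8. 1 cannibal ← the storage bay.  (the storage bay: 2M 2C; the lab module: 3M 1C)
9. 2 cannibals → the lab module.  (the storage bay: 2M 0C; the lab module: 3M 3C)
10. 1 cannibal ← the storage bay.  (the storage bay: 2M 1C; the lab module: 3M 2C)
11. 1 missionary and 1 cannibal → the lab module.  (the storage bay: 1M 0C; the lab module: 4M 3C)
12. 1 cannibal ← the storage bay.  (the storage bay: 1M 1C; the lab module: 4M 2C)
13. 1 missionary and 1 cannibal → the lab module.  (the storage bay: 0M 0C; the lab module: 5M 3C)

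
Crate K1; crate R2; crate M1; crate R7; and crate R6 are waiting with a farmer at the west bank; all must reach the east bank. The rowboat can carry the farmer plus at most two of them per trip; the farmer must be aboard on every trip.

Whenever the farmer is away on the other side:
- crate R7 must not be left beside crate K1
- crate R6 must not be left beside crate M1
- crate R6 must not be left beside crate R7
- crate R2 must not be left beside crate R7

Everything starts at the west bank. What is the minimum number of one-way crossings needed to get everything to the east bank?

5

Counting alone: the farmer can take at most 2 across per trip to the east bank, so moving all 5 needs at least 3 loaded trips out, with a return between consecutive ones — at least 5 crossings.
The plan below uses exactly 5 crossings, so it is optimal:
1. Farmer goes to the east bank with crate M1 and crate R7.
2. Farmer goes back to the west bank alone.
3. Farmer goes to the east bank with crate K1 and crate R2.
4. Farmer goes back to the west bank with crate R7.
5. Farmer goes to the east bank with crate R6 and crate R7.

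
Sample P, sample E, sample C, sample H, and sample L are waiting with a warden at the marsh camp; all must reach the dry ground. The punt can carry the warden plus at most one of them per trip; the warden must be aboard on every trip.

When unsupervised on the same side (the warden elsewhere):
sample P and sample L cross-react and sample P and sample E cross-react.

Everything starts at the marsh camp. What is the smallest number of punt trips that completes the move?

Counting alone: the warden can take at most 1 across per trip to the dry ground, so moving all 5 needs at least 5 loaded trips out, with a return between consecutive ones — at least 9 crossings.
The safety rule pushes this higher. Following every safe sequence of crossings, the most of the 5 that can be at the dry ground as the punt arrives there on crossing 9 is 4 — never all 5.
So no plan with fewer than 11 crossings exists, and this one achieves 11:
1. Warden goes to the dry ground with sample P.
2. Warden goes back to the marsh camp alone.
3. Warden goes to the dry ground with sample E.
4. Warden goes back to the marsh camp with sample P.
5. Warden goes to the dry ground with sample L.
6. Warden goes back to the marsh camp alone.
7. Warden goes to the dry ground with sample C.
8. Warden goes back to the marsh camp alone.
9. Warden goes to the dry ground with sample H.
10. Warden goes back to the marsh camp alone.
11. Warden goes to the dry ground with sample P.

11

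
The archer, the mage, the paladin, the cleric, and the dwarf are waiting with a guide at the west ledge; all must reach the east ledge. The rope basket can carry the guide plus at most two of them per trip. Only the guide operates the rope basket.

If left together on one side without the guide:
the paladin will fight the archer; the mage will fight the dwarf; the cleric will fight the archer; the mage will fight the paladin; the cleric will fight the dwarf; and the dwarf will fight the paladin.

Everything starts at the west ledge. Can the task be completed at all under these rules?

No

Whatever the first load, the items left behind include a forbidden pair without the guide. No opening move is safe, so no plan exists.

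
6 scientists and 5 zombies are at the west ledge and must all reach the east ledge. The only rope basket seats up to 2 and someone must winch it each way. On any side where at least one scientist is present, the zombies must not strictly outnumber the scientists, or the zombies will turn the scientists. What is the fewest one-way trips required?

19

Counting alone: each trip to the east ledge takes at most 2 across and each return brings at least 1 back, so after t trips out (and t−1 returns) at most 2t − (t−1) of the 11 are across; that first reaches 11 at t = 10, so at least 19 crossings are needed.
The plan below uses exactly 19 crossings, so it is optimal:
1. 2 zombies → the east ledge.  (the west ledge: 6S 3Z; the east ledge: 0S 2Z)
2. 1 zombie ← the west ledge.  (the west ledge: 6S 4Z; the east ledge: 0S 1Z)
3. 2 zombies → the east ledge.  (the west ledge: 6S 2Z; the east ledge: 0S 3Z)
4. 1 zombie ← the west ledge.  (the west ledge: 6S 3Z; the east ledge: 0S 2Z)
5. 2 scientists → the east ledge.  (the west ledge: 4S 3Z; the east ledge: 2S 2Z)
6. 1 zombie ← the west ledge.  (the west ledge: 4S 4Z; the east ledge: 2S 1Z)
7. 1 scientist and 1 zombie → the east ledge.  (the west ledge: 3S 3Z; the east ledge: 3S 2Z)
8. 1 scientist ← the west ledge.  (the west ledge: 4S 3Z; the east ledge: 2S 2Z)
9. 1 scientist and 1 zombie → the east ledge.  (the west ledge: 3S 2Z; the east ledge: 3S 3Z)
10. 1 zombie ← the west ledge.  (the west ledge: 3S 3Z; the east ledge: 3S 2Z)
11. 1 scientist and 1 zombie → the east ledge.  (the west ledge: 2S 2Z; the east ledge: 4S 3Z)
12. 1 scientist ← the west ledge.  (the west ledge: 3S 2Z; the east ledge: 3S 3Z)
13. 1 scientist and 1 zombie → the east ledge.  (the west ledge: 2S 1Z; the east ledge: 4S 4Z)
14. 1 zombie ← the west ledge.  (the west ledge: 2S 2Z; the east ledge: 4S 3Z)
15. 1 scientist and 1 zombie → the east ledge.  (the west ledge: 1S 1Z; the east ledge: 5S 4Z)
16. 1 scientist ← the west ledge.  (the west ledge: 2S 1Z; the east ledge: 4S 4Z)
17. 1 scientist and 1 zombie → the east ledge.  (the west ledge: 1S 0Z; the east ledge: 5S 5Z)
18. 1 zombie ← the west ledge.  (the west ledge: 1S 1Z; the east ledge: 5S 4Z)
19. 1 scientist and 1 zombie → the east ledge.  (the west ledge: 0S 0Z; the east ledge: 6S 5Z)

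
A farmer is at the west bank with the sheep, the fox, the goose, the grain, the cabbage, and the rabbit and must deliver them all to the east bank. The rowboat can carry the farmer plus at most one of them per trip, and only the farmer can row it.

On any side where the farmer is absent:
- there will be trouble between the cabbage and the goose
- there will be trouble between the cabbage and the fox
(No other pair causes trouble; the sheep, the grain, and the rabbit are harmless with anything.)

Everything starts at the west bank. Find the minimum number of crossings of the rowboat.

13

Counting alone: the farmer can take at most 1 across per trip to the east bank, so moving all 6 needs at least 6 loaded trips out, with a return between consecutive ones — at least 11 crossings.
The safety rule pushes this higher. Following every safe sequence of crossings, the most of the 6 that can be at the east bank as the rowboat arrives there on crossing 11 is 5 — never all 6.
So no plan with fewer than 13 crossings exists, and this one achieves 13:
1. Farmer goes to the east bank with the cabbage.  [the west bank: the fox, the goose, the grain, the rabbit, the sheep | the east bank: the cabbage]
2. Farmer goes back to the west bank alone.  [the west bank: the fox, the goose, the grain, the rabbit, the sheep | the east bank: the cabbage]
3. Farmer goes to the east bank with the sheep.  [the west bank: the fox, the goose, the grain, the rabbit | the east bank: the cabbage, the sheep]
4. Farmer goes back to the west bank alone.  [the west bank: the fox, the goose, the grain, the rabbit | the east bank: the cabbage, the sheep]
5. Farmer goes to the east bank with the fox.  [the west bank: the goose, the grain, the rabbit | the east bank: the cabbage, the fox, the sheep]
6. Farmer goes back to the west bank with the cabbage.  [the west bank: the cabbage, the goose, the grain, the rabbit | the east bank: the fox, the sheep]
7. Farmer goes to the east bank with the goose.  [the west bank: the cabbage, the grain, the rabbit | the east bank: the fox, the goose, the sheep]
8. Farmer goes back to the west bank alone.  [the west bank: the cabbage, the grain, the rabbit | the east bank: the fox, the goose, the sheep]
9. Farmer goes to the east bank with the grain.  [the west bank: the cabbage, the rabbit | the east bank: the fox, the goose, the grain, the sheep]
10. Farmer goes back to the west bank alone.  [the west bank: the cabbage, the rabbit | the east bank: the fox, the goose, the grain, the sheep]
11. Farmer goes to the east bank with the rabbit.  [the west bank: the cabbage | the east bank: the fox, the goose, the grain, the rabbit, the sheep]
12. Farmer goes back to the west bank alone.  [the west bank: the cabbage | the east bank: the fox, the goose, the grain, the rabbit, the sheep]
13. Farmer goes to the east bank with the cabbage.  [the west bank: — | the east bank: the cabbage, the fox, the goose, the grain, the rabbit, the sheep]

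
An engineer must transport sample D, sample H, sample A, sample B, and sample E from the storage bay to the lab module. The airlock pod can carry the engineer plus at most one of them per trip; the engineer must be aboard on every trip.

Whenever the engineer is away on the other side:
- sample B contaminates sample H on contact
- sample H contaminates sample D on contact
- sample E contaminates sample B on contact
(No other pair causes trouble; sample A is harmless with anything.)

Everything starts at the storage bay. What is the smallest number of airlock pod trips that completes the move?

impossible

Whatever the first load, the items left behind include a forbidden pair without the engineer. No opening move is safe, so no plan exists.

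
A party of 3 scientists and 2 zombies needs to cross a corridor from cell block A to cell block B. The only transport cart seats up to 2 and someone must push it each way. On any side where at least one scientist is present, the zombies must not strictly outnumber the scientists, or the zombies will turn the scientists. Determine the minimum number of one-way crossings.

Counting alone: each trip to cell block B takes at most 2 across and each return brings at least 1 back, so after t trips out (and t−1 returns) at most 2t − (t−1) of the 5 are across; that first reaches 5 at t = 4, so at least 7 crossings are needed.
The plan below uses exactly 7 crossings, so it is optimal:
1. 2 zombies → cell block B.  (cell block A: 3S 0Z; cell block B: 0S 2Z)
2. 1 zombie ← cell block A.  (cell block A: 3S 1Z; cell block B: 0S 1Z)
3. 2 scientists → cell block B.  (cell block A: 1S 1Z; cell block B: 2S 1Z)
4. 1 scientist ← cell block A.  (cell block A: 2S 1Z; cell block B: 1S 1Z)
5. 1 scientist and 1 zombie → cell block B.  (cell block A: 1S 0Z; cell block B: 2S 2Z)
6. 1 zombie ← cell block A.  (cell block A: 1S 1Z; cell block B: 2S 1Z)
7. 1 scientist and 1 zombie → cell block B.  (cell block A: 0S 0Z; cell block B: 3S 2Z)

7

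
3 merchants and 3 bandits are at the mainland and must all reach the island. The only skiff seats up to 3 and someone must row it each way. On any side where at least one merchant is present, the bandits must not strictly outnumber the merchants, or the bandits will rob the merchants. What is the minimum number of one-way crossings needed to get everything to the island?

Counting alone: each trip to the island takes at most 3 across and each return brings at least 1 back, so after t trips out (and t−1 returns) at most 3t − (t−1) of the 6 are across; that first reaches 6 at t = 3, so at least 5 crossings are needed.
The plan below uses exactly 5 crossings, so it is optimal:
1. 2 bandits → the island.  (the mainland: 3M 1B; the island: 0M 2B)
2. 1 bandit ← the mainland.  (the mainland: 3M 2B; the island: 0M 1B)
3. 3 merchants → the island.  (the mainland: 0M 2B; the island: 3M 1B)
4. 1 bandit ← the mainland.  (the mainland: 0M 3B; the island: 3M 0B)
5. 3 bandits → the island.  (the mainland: 0M 0B; the island: 3M 3B)

5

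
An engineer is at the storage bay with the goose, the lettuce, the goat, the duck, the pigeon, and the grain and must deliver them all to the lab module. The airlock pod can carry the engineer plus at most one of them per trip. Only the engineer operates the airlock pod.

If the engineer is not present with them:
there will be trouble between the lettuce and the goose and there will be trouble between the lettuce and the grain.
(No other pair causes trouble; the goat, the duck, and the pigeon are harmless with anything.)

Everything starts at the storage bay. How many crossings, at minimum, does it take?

13

Counting alone: the engineer can take at most 1 across per trip to the lab module, so moving all 6 needs at least 6 loaded trips out, with a return between consecutive ones — at least 11 crossings.
The safety rule pushes this higher. Following every safe sequence of crossings, the most of the 6 that can be at the lab module as the airlock pod arrives there on crossing 11 is 5 — never all 6.
So no plan with fewer than 13 crossings exists, and this one achieves 13:
1. Engineer goes to the lab module with the lettuce.  [the storage bay: the duck, the goat, the goose, the grain, the pigeon | the lab module: the lettuce]
2. Engineer goes back to the storage bay alone.  [the storage bay: the duck, the goat, the goose, the grain, the pigeon | the lab module: the lettuce]
3. Engineer goes to the lab module with the goose.  [the storage bay: the duck, the goat, the grain, the pigeon | the lab module: the goose, the lettuce]
4. Engineer goes back to the storage bay with the lettuce.  [the storage bay: the duck, the goat, the grain, the lettuce, the pigeon | the lab module: the goose]
5. Engineer goes to the lab module with the grain.  [the storage bay: the duck, the goat, the lettuce, the pigeon | the lab module: the goose, the grain]
6. Engineer goes back to the storage bay alone.  [the storage bay: the duck, the goat, the lettuce, the pigeon | the lab module: the goose, the grain]
7. Engineer goes to the lab module with the goat.  [the storage bay: the duck, the lettuce, the pigeon | the lab module: the goat, the goose, the grain]
8. Engineer goes back to the storage bay alone.  [the storage bay: the duck, the lettuce, the pigeon | the lab module: the goat, the goose, the grain]
9. Engineer goes to the lab module with the duck.  [the storage bay: the lettuce, the pigeon | the lab module: the duck, the goat, the goose, the grain]
10. Engineer goes back to the storage bay alone.  [the storage bay: the lettuce, the pigeon | the lab module: the duck, the goat, the goose, the grain]
11. Engineer goes to the lab module with the pigeon.  [the storage bay: the lettuce | the lab module: the duck, the goat, the goose, the grain, the pigeon]
12. Engineer goes back to the storage bay alone.  [the storage bay: the lettuce | the lab module: the duck, the goat, the goose, the grain, the pigeon]
13. Engineer goes to the lab module with the lettuce.  [the storage bay: — | the lab module: the duck, the goat, the goose, the grain, the lettuce, the pigeon]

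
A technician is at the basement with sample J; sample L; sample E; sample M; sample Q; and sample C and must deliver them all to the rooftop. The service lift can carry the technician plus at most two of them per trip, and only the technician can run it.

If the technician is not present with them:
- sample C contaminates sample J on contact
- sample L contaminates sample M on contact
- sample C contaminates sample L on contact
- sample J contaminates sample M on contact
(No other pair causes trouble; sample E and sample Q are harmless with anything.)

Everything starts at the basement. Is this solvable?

1. Technician goes to the rooftop with sample J and sample L.
2. Technician goes back to the basement alone.
3. Technician goes to the rooftop with sample E and sample Q.
4. Technician goes back to the basement alone.
5. Technician goes to the rooftop with sample C and sample M.

Yes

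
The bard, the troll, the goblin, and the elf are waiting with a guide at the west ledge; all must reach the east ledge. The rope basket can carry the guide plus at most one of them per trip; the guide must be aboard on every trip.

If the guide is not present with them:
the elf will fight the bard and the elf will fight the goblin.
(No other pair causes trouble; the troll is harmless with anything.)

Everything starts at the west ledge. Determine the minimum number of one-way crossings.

Counting alone: the guide can take at most 1 across per trip to the east ledge, so moving all 4 needs at least 4 loaded trips out, with a return between consecutive ones — at least 7 crossings.
The safety rule pushes this higher. Following every safe sequence of crossings, the most of the 4 that can be at the east ledge as the rope basket arrives there on crossing 7 is 3 — never all 4.
So no plan with fewer than 9 crossings exists, and this one achieves 9:
1. Guide goes to the east ledge with the elf.
2. Guide goes back to the west ledge alone.
3. Guide goes to the east ledge with the bard.
4. Guide goes back to the west ledge with the elf.
5. Guide goes to the east ledge with the goblin.
6. Guide goes back to the west ledge alone.
7. Guide goes to the east ledge with the troll.
8. Guide goes back to the west ledge alone.
9. Guide goes to the east ledge with the elf.

9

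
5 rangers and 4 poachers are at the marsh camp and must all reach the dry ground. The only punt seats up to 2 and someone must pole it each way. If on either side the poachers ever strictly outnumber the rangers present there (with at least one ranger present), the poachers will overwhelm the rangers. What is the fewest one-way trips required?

Counting alone: each trip to the dry ground takes at most 2 across and each return brings at least 1 back, so after t trips out (and t−1 returns) at most 2t − (t−1) of the 9 are across; that first reaches 9 at t = 8, so at least 15 crossings are needed.
The plan below uses exactly 15 crossings, so it is optimal:
1. 2 poachers → the dry ground.  (the marsh camp: 5R 2P; the dry ground: 0R 2P)
2. 1 poacher ← the marsh camp.  (the marsh camp: 5R 3P; the dry ground: 0R 1P)
3. 2 poachers → the dry ground.  (the marsh camp: 5R 1P; the dry ground: 0R 3P)
4. 1 poacher ← the marsh camp.  (the marsh camp: 5R 2P; the dry ground: 0R 2P)
5. 2 rangers → the dry ground.  (the marsh camp: 3R 2P; the dry ground: 2R 2P)
6. 1 poacher ← the marsh camp.  (the marsh camp: 3R 3P; the dry ground: 2R 1P)
7. 1 ranger and 1 poacher → the dry ground.  (the marsh camp: 2R 2P; the dry ground: 3R 2P)
8. 1 ranger ← the marsh camp.  (the marsh camp: 3R 2P; the dry ground: 2R 2P)
9. 1 ranger and 1 poacher → the dry ground.  (the marsh camp: 2R 1P; the dry ground: 3R 3P)
10. 1 poacher ← the marsh camp.  (the marsh camp: 2R 2P; the dry ground: 3R 2P)
11. 1 ranger and 1 poacher → the dry ground.  (the marsh camp: 1R 1P; the dry ground: 4R 3P)
12. 1 ranger ← the marsh camp.  (the marsh camp: 2R 1P; the dry ground: 3R 3P)
13. 1 ranger and 1 poacher → the dry ground.  (the marsh camp: 1R 0P; the dry ground: 4R 4P)
14. 1 poacher ← the marsh camp.  (the marsh camp: 1R 1P; the dry ground: 4R 3P)
15. 1 ranger and 1 poacher → the dry ground.  (the marsh camp: 0R 0P; the dry ground: 5R 4P)

15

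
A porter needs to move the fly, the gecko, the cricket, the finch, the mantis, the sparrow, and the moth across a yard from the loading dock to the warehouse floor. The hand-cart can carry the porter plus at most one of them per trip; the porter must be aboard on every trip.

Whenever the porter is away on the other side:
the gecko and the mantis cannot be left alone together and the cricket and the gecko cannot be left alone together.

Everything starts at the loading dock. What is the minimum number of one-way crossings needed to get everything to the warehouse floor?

15

Counting alone: the porter can take at most 1 across per trip to the warehouse floor, so moving all 7 needs at least 7 loaded trips out, with a return between consecutive ones — at least 13 crossings.
The safety rule pushes this higher. Following every safe sequence of crossings, the most of the 7 that can be at the warehouse floor as the hand-cart arrives there on crossing 13 is 6 — never all 7.
So no plan with fewer than 15 crossings exists, and this one achieves 15:
1. Porter goes to the warehouse floor with the gecko.  [the loading dock: the cricket, the finch, the fly, the mantis, the moth, the sparrow | the warehouse floor: the gecko]
2. Porter goes back to the loading dock alone.  [the loading dock: the cricket, the finch, the fly, the mantis, the moth, the sparrow | the warehouse floor: the gecko]
3. Porter goes to the warehouse floor with the fly.  [the loading dock: the cricket, the finch, the mantis, the moth, the sparrow | the warehouse floor: the fly, the gecko]
4. Porter goes back to the loading dock alone.  [the loading dock: the cricket, the finch, the mantis, the moth, the sparrow | the warehouse floor: the fly, the gecko]
5. Porter goes to the warehouse floor with the cricket.  [the loading dock: the finch, the mantis, the moth, the sparrow | the warehouse floor: the cricket, the fly, the gecko]
6. Porter goes back to the loading dock with the gecko.  [the loading dock: the finch, the gecko, the mantis, the moth, the sparrow | the warehouse floor: the cricket, the fly]
7. Porter goes to the warehouse floor with the mantis.  [the loading dock: the finch, the gecko, the moth, the sparrow | the warehouse floor: the cricket, the fly, the mantis]
8. Porter goes back to the loading dock alone.  [the loading dock: the finch, the gecko, the moth, the sparrow | the warehouse floor: the cricket, the fly, the mantis]
9. Porter goes to the warehouse floor with the finch.  [the loading dock: the gecko, the moth, the sparrow | the warehouse floor: the cricket, the finch, the fly, the mantis]
10. Porter goes back to the loading dock alone.  [the loading dock: the gecko, the moth, the sparrow | the warehouse floor: the cricket, the finch, the fly, the mantis]
11. Porter goes to the warehouse floor with the sparrow.  [the loading dock: the gecko, the moth | the warehouse floor: the cricket, the finch, the fly, the mantis, the sparrow]
12. Porter goes back to the loading dock alone.  [the loading dock: the gecko, the moth | the warehouse floor: the cricket, the finch, the fly, the mantis, the sparrow]
13. Porter goes to the warehouse floor with the moth.  [the loading dock: the gecko | the warehouse floor: the cricket, the finch, the fly, the mantis, the moth, the sparrow]
14. Porter goes back to the loading dock alone.  [the loading dock: the gecko | the warehouse floor: the cricket, the finch, the fly, the mantis, the moth, the sparrow]
15. Porter goes to the warehouse floor with the gecko.  [the loading dock: — | the warehouse floor: the cricket, the finch, the fly, the gecko, the mantis, the moth, the sparrow]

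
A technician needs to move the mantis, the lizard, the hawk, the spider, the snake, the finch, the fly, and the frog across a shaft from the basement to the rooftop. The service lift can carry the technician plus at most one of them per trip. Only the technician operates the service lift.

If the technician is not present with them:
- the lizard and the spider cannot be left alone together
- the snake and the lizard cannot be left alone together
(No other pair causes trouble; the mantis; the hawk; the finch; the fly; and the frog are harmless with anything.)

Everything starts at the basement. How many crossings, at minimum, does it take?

17

Counting alone: the technician can take at most 1 across per trip to the rooftop, so moving all 8 needs at least 8 loaded trips out, with a return between consecutive ones — at least 15 crossings.
The safety rule pushes this higher. Following every safe sequence of crossings, the most of the 8 that can be at the rooftop as the service lift arrives there on crossing 15 is 7 — never all 8.
So no plan with fewer than 17 crossings exists, and this one achieves 17:
1. Technician goes to the rooftop with the lizard.  [the basement: the finch, the fly, the frog, the hawk, the mantis, the snake, the spider | the rooftop: the lizard]
2. Technician goes back to the basement alone.  [the basement: the finch, the fly, the frog, the hawk, the mantis, the snake, the spider | the rooftop: the lizard]
3. Technician goes to the rooftop with the mantis.  [the basement: the finch, the fly, the frog, the hawk, the snake, the spider | the rooftop: the lizard, the mantis]
4. Technician goes back to the basement alone.  [the basement: the finch, the fly, the frog, the hawk, the snake, the spider | the rooftop: the lizard, the mantis]
5. Technician goes to the rooftop with the hawk.  [the basement: the finch, the fly, the frog, the snake, the spider | the rooftop: the hawk, the lizard, the mantis]
6. Technician goes back to the basement alone.  [the basement: the finch, the fly, the frog, the snake, the spider | the rooftop: the hawk, the lizard, the mantis]
7. Technician goes to the rooftop with the spider.  [the basement: the finch, the fly, the frog, the snake | the rooftop: the hawk, the lizard, the mantis, the spider]
8. Technician goes back to the basement with the lizard.  [the basement: the finch, the fly, the frog, the lizard, the snake | the rooftop: the hawk, the mantis, the spider]
9. Technician goes to the rooftop with the snake.  [the basement: the finch, the fly, the frog, the lizard | the rooftop: the hawk, the mantis, the snake, the spider]
10. Technician goes back to the basement alone.  [the basement: the finch, the fly, the frog, the lizard | the rooftop: the hawk, the mantis, the snake, the spider]
11. Technician goes to the rooftop with the finch.  [the basement: the fly, the frog, the lizard | the rooftop: the finch, the hawk, the mantis, the snake, the spider]
12. Technician goes back to the basement alone.  [the basement: the fly, the frog, the lizard | the rooftop: the finch, the hawk, the mantis, the snake, the spider]
13. Technician goes to the rooftop with the fly.  [the basement: the frog, the lizard | the rooftop: the finch, the fly, the hawk, the mantis, the snake, the spider]
14. Technician goes back to the basement alone.  [the basement: the frog, the lizard | the rooftop: the finch, the fly, the hawk, the mantis, the snake, the spider]
15. Technician goes to the rooftop with the frog.  [the basement: the lizard | the rooftop: the finch, the fly, the frog, the hawk, the mantis, the snake, the spider]
16. Technician goes back to the basement alone.  [the basement: the lizard | the rooftop: the finch, the fly, the frog, the hawk, the mantis, the snake, the spider]
17. Technician goes to the rooftop with the lizard.  [the basement: — | the rooftop: the finch, the fly, the frog, the hawk, the lizard, the mantis, the snake, the spider]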